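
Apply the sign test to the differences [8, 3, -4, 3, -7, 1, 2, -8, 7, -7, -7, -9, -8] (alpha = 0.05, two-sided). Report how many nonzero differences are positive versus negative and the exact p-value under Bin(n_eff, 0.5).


Step 1: Discard zero differences. Original n = 13; n_eff = number of nonzero differences = 13.
Nonzero differences (with sign): +8, +3, -4, +3, -7, +1, +2, -8, +7, -7, -7, -9, -8
Step 2: Count signs: positive = 6, negative = 7.
Step 3: Under H0: P(positive) = 0.5, so the number of positives S ~ Bin(13, 0.5).
Step 4: Two-sided exact p-value = sum of Bin(13,0.5) probabilities at or below the observed probability = 1.000000.
Step 5: alpha = 0.05. fail to reject H0.

n_eff = 13, pos = 6, neg = 7, p = 1.000000, fail to reject H0.


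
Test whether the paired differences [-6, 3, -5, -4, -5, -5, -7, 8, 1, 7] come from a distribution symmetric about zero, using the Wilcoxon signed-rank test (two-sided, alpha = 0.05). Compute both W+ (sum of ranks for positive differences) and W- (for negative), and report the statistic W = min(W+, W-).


Step 1: Drop any zero differences (none here) and take |d_i|.
|d| = [6, 3, 5, 4, 5, 5, 7, 8, 1, 7]
Step 2: Midrank |d_i| (ties get averaged ranks).
ranks: |6|->7, |3|->2, |5|->5, |4|->3, |5|->5, |5|->5, |7|->8.5, |8|->10, |1|->1, |7|->8.5
Step 3: Attach original signs; sum ranks with positive sign and with negative sign.
W+ = 2 + 10 + 1 + 8.5 = 21.5
W- = 7 + 5 + 3 + 5 + 5 + 8.5 = 33.5
(Check: W+ + W- = 55 should equal n(n+1)/2 = 55.)
Step 4: Test statistic W = min(W+, W-) = 21.5.
Step 5: Ties in |d|, so use the tie-corrected normal approximation.
        E[W] = n(n+1)/4 = 10*11/4 = 27.5.
        Tie groups: |d|=5 (t=3), |d|=7 (t=2); sum(t^3 - t) = 30.
        Var[W] = n(n+1)(2n+1)/24 - sum(t^3-t)/48 = 2310/24 - 30/48 = 95.625.
        z = (W - E[W]) / sqrt(Var[W]) = (21.5 - 27.5) / 9.7788 = -0.6136.
        Two-sided p = 2*Phi(z) = 0.539498.
Step 6: alpha = 0.05. fail to reject H0.

W+ = 21.5, W- = 33.5, W = min = 21.5, p = 0.539498, fail to reject H0.


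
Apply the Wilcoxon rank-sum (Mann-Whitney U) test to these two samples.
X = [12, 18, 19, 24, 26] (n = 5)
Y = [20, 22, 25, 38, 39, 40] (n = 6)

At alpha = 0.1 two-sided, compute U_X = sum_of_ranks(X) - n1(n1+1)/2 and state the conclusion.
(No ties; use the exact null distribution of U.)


Step 1: Combine and sort all 11 observations; assign midranks.
sorted (value, group): (12,X), (18,X), (19,X), (20,Y), (22,Y), (24,X), (25,Y), (26,X), (38,Y), (39,Y), (40,Y)
ranks: 12->1, 18->2, 19->3, 20->4, 22->5, 24->6, 25->7, 26->8, 38->9, 39->10, 40->11
Step 2: Rank sum for X: R1 = 1 + 2 + 3 + 6 + 8 = 20.
Step 3: U_X = R1 - n1(n1+1)/2 = 20 - 5*6/2 = 20 - 15 = 5.
       U_Y = n1*n2 - U_X = 30 - 5 = 25.
Step 4: No ties, so the exact null distribution of U (based on enumerating the C(11,5) = 462 equally likely rank assignments) gives the two-sided p-value.
Step 5: p-value = 0.082251; compare to alpha = 0.1. reject H0.

U_X = 5, p = 0.082251, reject H0 at alpha = 0.1.


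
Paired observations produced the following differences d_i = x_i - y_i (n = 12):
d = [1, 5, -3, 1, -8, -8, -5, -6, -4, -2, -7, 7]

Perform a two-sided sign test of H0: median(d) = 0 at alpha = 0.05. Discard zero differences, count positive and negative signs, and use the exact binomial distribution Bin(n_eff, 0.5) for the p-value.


Step 1: Discard zero differences. Original n = 12; n_eff = number of nonzero differences = 12.
Nonzero differences (with sign): +1, +5, -3, +1, -8, -8, -5, -6, -4, -2, -7, +7
Step 2: Count signs: positive = 4, negative = 8.
Step 3: Under H0: P(positive) = 0.5, so the number of positives S ~ Bin(12, 0.5).
Step 4: Two-sided exact p-value = sum of Bin(12,0.5) probabilities at or below the observed probability = 0.387695.
Step 5: alpha = 0.05. fail to reject H0.

n_eff = 12, pos = 4, neg = 8, p = 0.387695, fail to reject H0.


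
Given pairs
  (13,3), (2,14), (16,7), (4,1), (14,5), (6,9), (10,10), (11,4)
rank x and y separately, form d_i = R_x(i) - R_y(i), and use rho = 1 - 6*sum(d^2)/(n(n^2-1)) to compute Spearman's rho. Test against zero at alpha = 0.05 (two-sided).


Step 1: Rank x and y separately (midranks; no ties here).
rank(x): 13->6, 2->1, 16->8, 4->2, 14->7, 6->3, 10->4, 11->5
rank(y): 3->2, 14->8, 7->5, 1->1, 5->4, 9->6, 10->7, 4->3
Step 2: d_i = R_x(i) - R_y(i); compute d_i^2.
  (6-2)^2=16, (1-8)^2=49, (8-5)^2=9, (2-1)^2=1, (7-4)^2=9, (3-6)^2=9, (4-7)^2=9, (5-3)^2=4
sum(d^2) = 106.
Step 3: rho = 1 - 6*106 / (8*(8^2 - 1)) = 1 - 636/504 = -0.261905.
Step 4: Under H0, t = rho * sqrt((n-2)/(1-rho^2)) = -0.6647 ~ t(6).
Step 5: Two-sided p-value from the t-distribution with 6 df = 0.530923.
Step 6: alpha = 0.05. fail to reject H0.

rho = -0.2619, p = 0.530923, fail to reject H0 at alpha = 0.05.


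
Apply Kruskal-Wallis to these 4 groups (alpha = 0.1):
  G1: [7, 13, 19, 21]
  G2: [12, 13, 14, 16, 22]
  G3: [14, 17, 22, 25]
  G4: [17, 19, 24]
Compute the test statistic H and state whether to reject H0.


Step 1: Combine all N = 16 observations and assign midranks.
sorted (value, group, rank): (7,G1,1), (12,G2,2), (13,G1,3.5), (13,G2,3.5), (14,G2,5.5), (14,G3,5.5), (16,G2,7), (17,G3,8.5), (17,G4,8.5), (19,G1,10.5), (19,G4,10.5), (21,G1,12), (22,G2,13.5), (22,G3,13.5), (24,G4,15), (25,G3,16)
Step 2: Sum ranks within each group.
R_1 = 27 (n_1 = 4)
R_2 = 31.5 (n_2 = 5)
R_3 = 43.5 (n_3 = 4)
R_4 = 34 (n_4 = 3)
Step 3: H = 12/(N(N+1)) * sum(R_i^2/n_i) - 3(N+1)
     = 12/(16*17) * (27^2/4 + 31.5^2/5 + 43.5^2/4 + 34^2/3) - 3*17
     = 0.044118 * 1239.1 - 51
     = 3.665993.
Step 4: Ties present; correction factor C = 1 - 30/(16^3 - 16) = 0.992647. Corrected H = 3.665993 / 0.992647 = 3.693148.
Step 5: Under H0, H ~ chi^2(3); p-value = 0.296562.
Step 6: alpha = 0.1. fail to reject H0.

H = 3.6931, df = 3, p = 0.296562, fail to reject H0.


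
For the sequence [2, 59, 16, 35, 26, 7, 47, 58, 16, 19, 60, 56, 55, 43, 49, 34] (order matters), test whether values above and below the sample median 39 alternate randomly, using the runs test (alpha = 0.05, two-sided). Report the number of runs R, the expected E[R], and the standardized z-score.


Step 1: Compute median = 39; label A = above, B = below.
Labels in order: BABBBBAABBAAAAAB  (n_A = 8, n_B = 8)
Step 2: Count runs R = 7.
Step 3: Under H0 (random ordering), E[R] = 2*n_A*n_B/(n_A+n_B) + 1 = 2*8*8/16 + 1 = 9.0000.
        Var[R] = 2*n_A*n_B*(2*n_A*n_B - n_A - n_B) / ((n_A+n_B)^2 * (n_A+n_B-1)) = 14336/3840 = 3.7333.
        SD[R] = 1.9322.
Step 4: Continuity-corrected z = (R + 0.5 - E[R]) / SD[R] = (7 + 0.5 - 9.0000) / 1.9322 = -0.7763.
Step 5: Two-sided p-value via normal approximation = 2*(1 - Phi(|z|)) = 0.437558.
Step 6: alpha = 0.05. fail to reject H0.

R = 7, z = -0.7763, p = 0.437558, fail to reject H0.


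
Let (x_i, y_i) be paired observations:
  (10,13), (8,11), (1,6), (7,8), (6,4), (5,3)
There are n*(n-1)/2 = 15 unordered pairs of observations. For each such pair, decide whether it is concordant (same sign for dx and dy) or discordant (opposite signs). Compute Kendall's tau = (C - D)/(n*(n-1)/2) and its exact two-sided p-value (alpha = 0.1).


Step 1: Enumerate the 15 unordered pairs (i,j) with i<j and classify each by sign(x_j-x_i) * sign(y_j-y_i).
  (1,2):dx=-2,dy=-2->C; (1,3):dx=-9,dy=-7->C; (1,4):dx=-3,dy=-5->C; (1,5):dx=-4,dy=-9->C
  (1,6):dx=-5,dy=-10->C; (2,3):dx=-7,dy=-5->C; (2,4):dx=-1,dy=-3->C; (2,5):dx=-2,dy=-7->C
  (2,6):dx=-3,dy=-8->C; (3,4):dx=+6,dy=+2->C; (3,5):dx=+5,dy=-2->D; (3,6):dx=+4,dy=-3->D
  (4,5):dx=-1,dy=-4->C; (4,6):dx=-2,dy=-5->C; (5,6):dx=-1,dy=-1->C
Step 2: C = 13, D = 2, total pairs = 15.
Step 3: tau = (C - D)/(n(n-1)/2) = (13 - 2)/15 = 0.733333.
Step 4: Exact two-sided p-value (enumerate n! = 720 permutations of y under H0): p = 0.055556.
Step 5: alpha = 0.1. reject H0.

tau_b = 0.7333 (C=13, D=2), p = 0.055556, reject H0.


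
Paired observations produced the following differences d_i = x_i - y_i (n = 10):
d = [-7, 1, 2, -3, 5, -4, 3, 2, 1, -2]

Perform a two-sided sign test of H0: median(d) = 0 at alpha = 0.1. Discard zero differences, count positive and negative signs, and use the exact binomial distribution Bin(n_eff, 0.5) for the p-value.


Step 1: Discard zero differences. Original n = 10; n_eff = number of nonzero differences = 10.
Nonzero differences (with sign): -7, +1, +2, -3, +5, -4, +3, +2, +1, -2
Step 2: Count signs: positive = 6, negative = 4.
Step 3: Under H0: P(positive) = 0.5, so the number of positives S ~ Bin(10, 0.5).
Step 4: Two-sided exact p-value = sum of Bin(10,0.5) probabilities at or below the observed probability = 0.753906.
Step 5: alpha = 0.1. fail to reject H0.

n_eff = 10, pos = 6, neg = 4, p = 0.753906, fail to reject H0.


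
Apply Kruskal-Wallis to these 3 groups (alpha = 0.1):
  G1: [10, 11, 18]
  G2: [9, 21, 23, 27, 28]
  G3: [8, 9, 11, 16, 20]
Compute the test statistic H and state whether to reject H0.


Step 1: Combine all N = 13 observations and assign midranks.
sorted (value, group, rank): (8,G3,1), (9,G2,2.5), (9,G3,2.5), (10,G1,4), (11,G1,5.5), (11,G3,5.5), (16,G3,7), (18,G1,8), (20,G3,9), (21,G2,10), (23,G2,11), (27,G2,12), (28,G2,13)
Step 2: Sum ranks within each group.
R_1 = 17.5 (n_1 = 3)
R_2 = 48.5 (n_2 = 5)
R_3 = 25 (n_3 = 5)
Step 3: H = 12/(N(N+1)) * sum(R_i^2/n_i) - 3(N+1)
     = 12/(13*14) * (17.5^2/3 + 48.5^2/5 + 25^2/5) - 3*14
     = 0.065934 * 697.533 - 42
     = 3.991209.
Step 4: Ties present; correction factor C = 1 - 12/(13^3 - 13) = 0.994505. Corrected H = 3.991209 / 0.994505 = 4.013260.
Step 5: Under H0, H ~ chi^2(2); p-value = 0.134441.
Step 6: alpha = 0.1. fail to reject H0.

H = 4.0133, df = 2, p = 0.134441, fail to reject H0.


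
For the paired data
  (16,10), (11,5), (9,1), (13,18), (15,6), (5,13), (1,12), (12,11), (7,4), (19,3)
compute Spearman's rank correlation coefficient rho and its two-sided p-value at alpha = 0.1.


Step 1: Rank x and y separately (midranks; no ties here).
rank(x): 16->9, 11->5, 9->4, 13->7, 15->8, 5->2, 1->1, 12->6, 7->3, 19->10
rank(y): 10->6, 5->4, 1->1, 18->10, 6->5, 13->9, 12->8, 11->7, 4->3, 3->2
Step 2: d_i = R_x(i) - R_y(i); compute d_i^2.
  (9-6)^2=9, (5-4)^2=1, (4-1)^2=9, (7-10)^2=9, (8-5)^2=9, (2-9)^2=49, (1-8)^2=49, (6-7)^2=1, (3-3)^2=0, (10-2)^2=64
sum(d^2) = 200.
Step 3: rho = 1 - 6*200 / (10*(10^2 - 1)) = 1 - 1200/990 = -0.212121.
Step 4: Under H0, t = rho * sqrt((n-2)/(1-rho^2)) = -0.6139 ~ t(8).
Step 5: Two-sided p-value from the t-distribution with 8 df = 0.556306.
Step 6: alpha = 0.1. fail to reject H0.

rho = -0.2121, p = 0.556306, fail to reject H0 at alpha = 0.1.


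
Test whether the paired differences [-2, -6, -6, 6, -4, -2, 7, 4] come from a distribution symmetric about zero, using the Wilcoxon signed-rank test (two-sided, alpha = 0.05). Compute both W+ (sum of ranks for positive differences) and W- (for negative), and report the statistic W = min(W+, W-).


Step 1: Drop any zero differences (none here) and take |d_i|.
|d| = [2, 6, 6, 6, 4, 2, 7, 4]
Step 2: Midrank |d_i| (ties get averaged ranks).
ranks: |2|->1.5, |6|->6, |6|->6, |6|->6, |4|->3.5, |2|->1.5, |7|->8, |4|->3.5
Step 3: Attach original signs; sum ranks with positive sign and with negative sign.
W+ = 6 + 8 + 3.5 = 17.5
W- = 1.5 + 6 + 6 + 3.5 + 1.5 = 18.5
(Check: W+ + W- = 36 should equal n(n+1)/2 = 36.)
Step 4: Test statistic W = min(W+, W-) = 17.5.
Step 5: Ties in |d|, so use the tie-corrected normal approximation.
        E[W] = n(n+1)/4 = 8*9/4 = 18.
        Tie groups: |d|=2 (t=2), |d|=4 (t=2), |d|=6 (t=3); sum(t^3 - t) = 36.
        Var[W] = n(n+1)(2n+1)/24 - sum(t^3-t)/48 = 1224/24 - 36/48 = 50.25.
        z = (W - E[W]) / sqrt(Var[W]) = (17.5 - 18) / 7.0887 = -0.0705.
        Two-sided p = 2*Phi(z) = 0.943768.
Step 6: alpha = 0.05. fail to reject H0.

W+ = 17.5, W- = 18.5, W = min = 17.5, p = 0.943768, fail to reject H0.


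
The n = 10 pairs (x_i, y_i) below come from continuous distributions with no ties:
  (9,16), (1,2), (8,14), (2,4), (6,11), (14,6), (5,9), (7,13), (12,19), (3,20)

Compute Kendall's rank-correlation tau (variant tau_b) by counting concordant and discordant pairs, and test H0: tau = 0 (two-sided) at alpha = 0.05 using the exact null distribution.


Step 1: Enumerate the 45 unordered pairs (i,j) with i<j and classify each by sign(x_j-x_i) * sign(y_j-y_i).
  (1,2):dx=-8,dy=-14->C; (1,3):dx=-1,dy=-2->C; (1,4):dx=-7,dy=-12->C; (1,5):dx=-3,dy=-5->C
  (1,6):dx=+5,dy=-10->D; (1,7):dx=-4,dy=-7->C; (1,8):dx=-2,dy=-3->C; (1,9):dx=+3,dy=+3->C
  (1,10):dx=-6,dy=+4->D; (2,3):dx=+7,dy=+12->C; (2,4):dx=+1,dy=+2->C; (2,5):dx=+5,dy=+9->C
  (2,6):dx=+13,dy=+4->C; (2,7):dx=+4,dy=+7->C; (2,8):dx=+6,dy=+11->C; (2,9):dx=+11,dy=+17->C
  (2,10):dx=+2,dy=+18->C; (3,4):dx=-6,dy=-10->C; (3,5):dx=-2,dy=-3->C; (3,6):dx=+6,dy=-8->D
  (3,7):dx=-3,dy=-5->C; (3,8):dx=-1,dy=-1->C; (3,9):dx=+4,dy=+5->C; (3,10):dx=-5,dy=+6->D
  (4,5):dx=+4,dy=+7->C; (4,6):dx=+12,dy=+2->C; (4,7):dx=+3,dy=+5->C; (4,8):dx=+5,dy=+9->C
  (4,9):dx=+10,dy=+15->C; (4,10):dx=+1,dy=+16->C; (5,6):dx=+8,dy=-5->D; (5,7):dx=-1,dy=-2->C
  (5,8):dx=+1,dy=+2->C; (5,9):dx=+6,dy=+8->C; (5,10):dx=-3,dy=+9->D; (6,7):dx=-9,dy=+3->D
  (6,8):dx=-7,dy=+7->D; (6,9):dx=-2,dy=+13->D; (6,10):dx=-11,dy=+14->D; (7,8):dx=+2,dy=+4->C
  (7,9):dx=+7,dy=+10->C; (7,10):dx=-2,dy=+11->D; (8,9):dx=+5,dy=+6->C; (8,10):dx=-4,dy=+7->D
  (9,10):dx=-9,dy=+1->D
Step 2: C = 32, D = 13, total pairs = 45.
Step 3: tau = (C - D)/(n(n-1)/2) = (32 - 13)/45 = 0.422222.
Step 4: Exact two-sided p-value (enumerate n! = 3628800 permutations of y under H0): p = 0.108313.
Step 5: alpha = 0.05. fail to reject H0.

tau_b = 0.4222 (C=32, D=13), p = 0.108313, fail to reject H0.


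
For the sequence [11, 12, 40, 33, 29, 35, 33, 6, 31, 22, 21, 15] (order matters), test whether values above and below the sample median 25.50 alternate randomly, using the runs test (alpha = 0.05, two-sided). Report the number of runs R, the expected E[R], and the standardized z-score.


Step 1: Compute median = 25.50; label A = above, B = below.
Labels in order: BBAAAAABABBB  (n_A = 6, n_B = 6)
Step 2: Count runs R = 5.
Step 3: Under H0 (random ordering), E[R] = 2*n_A*n_B/(n_A+n_B) + 1 = 2*6*6/12 + 1 = 7.0000.
        Var[R] = 2*n_A*n_B*(2*n_A*n_B - n_A - n_B) / ((n_A+n_B)^2 * (n_A+n_B-1)) = 4320/1584 = 2.7273.
        SD[R] = 1.6514.
Step 4: Continuity-corrected z = (R + 0.5 - E[R]) / SD[R] = (5 + 0.5 - 7.0000) / 1.6514 = -0.9083.
Step 5: Two-sided p-value via normal approximation = 2*(1 - Phi(|z|)) = 0.363722.
Step 6: alpha = 0.05. fail to reject H0.

R = 5, z = -0.9083, p = 0.363722, fail to reject H0.


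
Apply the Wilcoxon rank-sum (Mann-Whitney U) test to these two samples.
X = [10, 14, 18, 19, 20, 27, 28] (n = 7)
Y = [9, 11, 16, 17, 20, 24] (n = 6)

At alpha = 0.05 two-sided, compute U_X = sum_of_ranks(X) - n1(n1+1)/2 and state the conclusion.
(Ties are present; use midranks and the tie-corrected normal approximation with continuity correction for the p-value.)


Step 1: Combine and sort all 13 observations; assign midranks.
sorted (value, group): (9,Y), (10,X), (11,Y), (14,X), (16,Y), (17,Y), (18,X), (19,X), (20,X), (20,Y), (24,Y), (27,X), (28,X)
ranks: 9->1, 10->2, 11->3, 14->4, 16->5, 17->6, 18->7, 19->8, 20->9.5, 20->9.5, 24->11, 27->12, 28->13
Step 2: Rank sum for X: R1 = 2 + 4 + 7 + 8 + 9.5 + 12 + 13 = 55.5.
Step 3: U_X = R1 - n1(n1+1)/2 = 55.5 - 7*8/2 = 55.5 - 28 = 27.5.
       U_Y = n1*n2 - U_X = 42 - 27.5 = 14.5.
Step 4: Ties are present, so use the tie-corrected normal approximation (with continuity correction) for the p-value.
Step 5: p-value = 0.390714; compare to alpha = 0.05. fail to reject H0.

U_X = 27.5, p = 0.390714, fail to reject H0 at alpha = 0.05.


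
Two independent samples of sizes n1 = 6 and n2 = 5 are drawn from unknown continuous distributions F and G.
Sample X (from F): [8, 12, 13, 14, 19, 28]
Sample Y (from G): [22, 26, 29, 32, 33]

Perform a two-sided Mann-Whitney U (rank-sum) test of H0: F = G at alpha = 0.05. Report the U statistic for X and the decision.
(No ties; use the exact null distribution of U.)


Step 1: Combine and sort all 11 observations; assign midranks.
sorted (value, group): (8,X), (12,X), (13,X), (14,X), (19,X), (22,Y), (26,Y), (28,X), (29,Y), (32,Y), (33,Y)
ranks: 8->1, 12->2, 13->3, 14->4, 19->5, 22->6, 26->7, 28->8, 29->9, 32->10, 33->11
Step 2: Rank sum for X: R1 = 1 + 2 + 3 + 4 + 5 + 8 = 23.
Step 3: U_X = R1 - n1(n1+1)/2 = 23 - 6*7/2 = 23 - 21 = 2.
       U_Y = n1*n2 - U_X = 30 - 2 = 28.
Step 4: No ties, so the exact null distribution of U (based on enumerating the C(11,6) = 462 equally likely rank assignments) gives the two-sided p-value.
Step 5: p-value = 0.017316; compare to alpha = 0.05. reject H0.

U_X = 2, p = 0.017316, reject H0 at alpha = 0.05.


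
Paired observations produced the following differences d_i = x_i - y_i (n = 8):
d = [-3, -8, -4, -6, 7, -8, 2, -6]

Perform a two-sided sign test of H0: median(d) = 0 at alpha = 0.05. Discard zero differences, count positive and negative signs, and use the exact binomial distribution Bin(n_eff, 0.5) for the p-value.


Step 1: Discard zero differences. Original n = 8; n_eff = number of nonzero differences = 8.
Nonzero differences (with sign): -3, -8, -4, -6, +7, -8, +2, -6
Step 2: Count signs: positive = 2, negative = 6.
Step 3: Under H0: P(positive) = 0.5, so the number of positives S ~ Bin(8, 0.5).
Step 4: Two-sided exact p-value = sum of Bin(8,0.5) probabilities at or below the observed probability = 0.289062.
Step 5: alpha = 0.05. fail to reject H0.

n_eff = 8, pos = 2, neg = 6, p = 0.289062, fail to reject H0.


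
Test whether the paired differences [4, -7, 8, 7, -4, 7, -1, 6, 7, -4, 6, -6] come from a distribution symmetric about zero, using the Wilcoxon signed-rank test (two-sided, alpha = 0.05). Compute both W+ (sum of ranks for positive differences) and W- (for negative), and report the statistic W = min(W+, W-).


Step 1: Drop any zero differences (none here) and take |d_i|.
|d| = [4, 7, 8, 7, 4, 7, 1, 6, 7, 4, 6, 6]
Step 2: Midrank |d_i| (ties get averaged ranks).
ranks: |4|->3, |7|->9.5, |8|->12, |7|->9.5, |4|->3, |7|->9.5, |1|->1, |6|->6, |7|->9.5, |4|->3, |6|->6, |6|->6
Step 3: Attach original signs; sum ranks with positive sign and with negative sign.
W+ = 3 + 12 + 9.5 + 9.5 + 6 + 9.5 + 6 = 55.5
W- = 9.5 + 3 + 1 + 3 + 6 = 22.5
(Check: W+ + W- = 78 should equal n(n+1)/2 = 78.)
Step 4: Test statistic W = min(W+, W-) = 22.5.
Step 5: Ties in |d|, so use the tie-corrected normal approximation.
        E[W] = n(n+1)/4 = 12*13/4 = 39.
        Tie groups: |d|=4 (t=3), |d|=6 (t=3), |d|=7 (t=4); sum(t^3 - t) = 108.
        Var[W] = n(n+1)(2n+1)/24 - sum(t^3-t)/48 = 3900/24 - 108/48 = 160.25.
        z = (W - E[W]) / sqrt(Var[W]) = (22.5 - 39) / 12.6590 = -1.3034.
        Two-sided p = 2*Phi(z) = 0.192431.
Step 6: alpha = 0.05. fail to reject H0.

W+ = 55.5, W- = 22.5, W = min = 22.5, p = 0.192431, fail to reject H0.


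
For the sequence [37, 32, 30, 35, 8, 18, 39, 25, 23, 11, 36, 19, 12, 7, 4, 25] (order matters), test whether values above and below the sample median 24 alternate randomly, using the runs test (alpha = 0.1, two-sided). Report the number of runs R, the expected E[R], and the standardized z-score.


Step 1: Compute median = 24; label A = above, B = below.
Labels in order: AAAABBAABBABBBBA  (n_A = 8, n_B = 8)
Step 2: Count runs R = 7.
Step 3: Under H0 (random ordering), E[R] = 2*n_A*n_B/(n_A+n_B) + 1 = 2*8*8/16 + 1 = 9.0000.
        Var[R] = 2*n_A*n_B*(2*n_A*n_B - n_A - n_B) / ((n_A+n_B)^2 * (n_A+n_B-1)) = 14336/3840 = 3.7333.
        SD[R] = 1.9322.
Step 4: Continuity-corrected z = (R + 0.5 - E[R]) / SD[R] = (7 + 0.5 - 9.0000) / 1.9322 = -0.7763.
Step 5: Two-sided p-value via normal approximation = 2*(1 - Phi(|z|)) = 0.437558.
Step 6: alpha = 0.1. fail to reject H0.

R = 7, z = -0.7763, p = 0.437558, fail to reject H0.


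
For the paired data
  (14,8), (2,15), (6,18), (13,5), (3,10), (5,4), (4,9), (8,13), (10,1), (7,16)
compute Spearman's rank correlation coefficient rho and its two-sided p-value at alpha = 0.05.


Step 1: Rank x and y separately (midranks; no ties here).
rank(x): 14->10, 2->1, 6->5, 13->9, 3->2, 5->4, 4->3, 8->7, 10->8, 7->6
rank(y): 8->4, 15->8, 18->10, 5->3, 10->6, 4->2, 9->5, 13->7, 1->1, 16->9
Step 2: d_i = R_x(i) - R_y(i); compute d_i^2.
  (10-4)^2=36, (1-8)^2=49, (5-10)^2=25, (9-3)^2=36, (2-6)^2=16, (4-2)^2=4, (3-5)^2=4, (7-7)^2=0, (8-1)^2=49, (6-9)^2=9
sum(d^2) = 228.
Step 3: rho = 1 - 6*228 / (10*(10^2 - 1)) = 1 - 1368/990 = -0.381818.
Step 4: Under H0, t = rho * sqrt((n-2)/(1-rho^2)) = -1.1685 ~ t(8).
Step 5: Two-sided p-value from the t-distribution with 8 df = 0.276255.
Step 6: alpha = 0.05. fail to reject H0.

rho = -0.3818, p = 0.276255, fail to reject H0 at alpha = 0.05.


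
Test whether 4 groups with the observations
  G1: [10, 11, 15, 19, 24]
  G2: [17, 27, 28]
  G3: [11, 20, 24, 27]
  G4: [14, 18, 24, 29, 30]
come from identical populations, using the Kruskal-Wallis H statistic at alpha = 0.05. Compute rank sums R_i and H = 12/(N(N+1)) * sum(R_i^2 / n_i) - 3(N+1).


Step 1: Combine all N = 17 observations and assign midranks.
sorted (value, group, rank): (10,G1,1), (11,G1,2.5), (11,G3,2.5), (14,G4,4), (15,G1,5), (17,G2,6), (18,G4,7), (19,G1,8), (20,G3,9), (24,G1,11), (24,G3,11), (24,G4,11), (27,G2,13.5), (27,G3,13.5), (28,G2,15), (29,G4,16), (30,G4,17)
Step 2: Sum ranks within each group.
R_1 = 27.5 (n_1 = 5)
R_2 = 34.5 (n_2 = 3)
R_3 = 36 (n_3 = 4)
R_4 = 55 (n_4 = 5)
Step 3: H = 12/(N(N+1)) * sum(R_i^2/n_i) - 3(N+1)
     = 12/(17*18) * (27.5^2/5 + 34.5^2/3 + 36^2/4 + 55^2/5) - 3*18
     = 0.039216 * 1477 - 54
     = 3.921569.
Step 4: Ties present; correction factor C = 1 - 36/(17^3 - 17) = 0.992647. Corrected H = 3.921569 / 0.992647 = 3.950617.
Step 5: Under H0, H ~ chi^2(3); p-value = 0.266846.
Step 6: alpha = 0.05. fail to reject H0.

H = 3.9506, df = 3, p = 0.266846, fail to reject H0.


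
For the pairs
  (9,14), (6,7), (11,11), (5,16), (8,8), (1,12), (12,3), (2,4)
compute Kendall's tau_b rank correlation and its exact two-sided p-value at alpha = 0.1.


Step 1: Enumerate the 28 unordered pairs (i,j) with i<j and classify each by sign(x_j-x_i) * sign(y_j-y_i).
  (1,2):dx=-3,dy=-7->C; (1,3):dx=+2,dy=-3->D; (1,4):dx=-4,dy=+2->D; (1,5):dx=-1,dy=-6->C
  (1,6):dx=-8,dy=-2->C; (1,7):dx=+3,dy=-11->D; (1,8):dx=-7,dy=-10->C; (2,3):dx=+5,dy=+4->C
  (2,4):dx=-1,dy=+9->D; (2,5):dx=+2,dy=+1->C; (2,6):dx=-5,dy=+5->D; (2,7):dx=+6,dy=-4->D
  (2,8):dx=-4,dy=-3->C; (3,4):dx=-6,dy=+5->D; (3,5):dx=-3,dy=-3->C; (3,6):dx=-10,dy=+1->D
  (3,7):dx=+1,dy=-8->D; (3,8):dx=-9,dy=-7->C; (4,5):dx=+3,dy=-8->D; (4,6):dx=-4,dy=-4->C
  (4,7):dx=+7,dy=-13->D; (4,8):dx=-3,dy=-12->C; (5,6):dx=-7,dy=+4->D; (5,7):dx=+4,dy=-5->D
  (5,8):dx=-6,dy=-4->C; (6,7):dx=+11,dy=-9->D; (6,8):dx=+1,dy=-8->D; (7,8):dx=-10,dy=+1->D
Step 2: C = 12, D = 16, total pairs = 28.
Step 3: tau = (C - D)/(n(n-1)/2) = (12 - 16)/28 = -0.142857.
Step 4: Exact two-sided p-value (enumerate n! = 40320 permutations of y under H0): p = 0.719544.
Step 5: alpha = 0.1. fail to reject H0.

tau_b = -0.1429 (C=12, D=16), p = 0.719544, fail to reject H0.


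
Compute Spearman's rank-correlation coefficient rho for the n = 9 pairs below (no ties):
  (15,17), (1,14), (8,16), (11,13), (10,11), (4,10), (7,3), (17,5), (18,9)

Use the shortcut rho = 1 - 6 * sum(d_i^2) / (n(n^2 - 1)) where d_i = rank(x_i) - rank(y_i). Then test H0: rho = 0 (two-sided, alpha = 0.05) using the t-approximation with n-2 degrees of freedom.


Step 1: Rank x and y separately (midranks; no ties here).
rank(x): 15->7, 1->1, 8->4, 11->6, 10->5, 4->2, 7->3, 17->8, 18->9
rank(y): 17->9, 14->7, 16->8, 13->6, 11->5, 10->4, 3->1, 5->2, 9->3
Step 2: d_i = R_x(i) - R_y(i); compute d_i^2.
  (7-9)^2=4, (1-7)^2=36, (4-8)^2=16, (6-6)^2=0, (5-5)^2=0, (2-4)^2=4, (3-1)^2=4, (8-2)^2=36, (9-3)^2=36
sum(d^2) = 136.
Step 3: rho = 1 - 6*136 / (9*(9^2 - 1)) = 1 - 816/720 = -0.133333.
Step 4: Under H0, t = rho * sqrt((n-2)/(1-rho^2)) = -0.3559 ~ t(7).
Step 5: Two-sided p-value from the t-distribution with 7 df = 0.732368.
Step 6: alpha = 0.05. fail to reject H0.

rho = -0.1333, p = 0.732368, fail to reject H0 at alpha = 0.05.


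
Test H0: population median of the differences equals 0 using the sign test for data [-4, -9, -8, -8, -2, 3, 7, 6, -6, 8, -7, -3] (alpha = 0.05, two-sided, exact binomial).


Step 1: Discard zero differences. Original n = 12; n_eff = number of nonzero differences = 12.
Nonzero differences (with sign): -4, -9, -8, -8, -2, +3, +7, +6, -6, +8, -7, -3
Step 2: Count signs: positive = 4, negative = 8.
Step 3: Under H0: P(positive) = 0.5, so the number of positives S ~ Bin(12, 0.5).
Step 4: Two-sided exact p-value = sum of Bin(12,0.5) probabilities at or below the observed probability = 0.387695.
Step 5: alpha = 0.05. fail to reject H0.

n_eff = 12, pos = 4, neg = 8, p = 0.387695, fail to reject H0.


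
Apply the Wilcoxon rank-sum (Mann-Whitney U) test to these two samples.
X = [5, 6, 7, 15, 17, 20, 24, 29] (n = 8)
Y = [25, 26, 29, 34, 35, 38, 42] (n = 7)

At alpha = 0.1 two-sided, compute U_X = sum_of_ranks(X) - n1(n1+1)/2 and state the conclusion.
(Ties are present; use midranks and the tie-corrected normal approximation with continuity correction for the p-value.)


Step 1: Combine and sort all 15 observations; assign midranks.
sorted (value, group): (5,X), (6,X), (7,X), (15,X), (17,X), (20,X), (24,X), (25,Y), (26,Y), (29,X), (29,Y), (34,Y), (35,Y), (38,Y), (42,Y)
ranks: 5->1, 6->2, 7->3, 15->4, 17->5, 20->6, 24->7, 25->8, 26->9, 29->10.5, 29->10.5, 34->12, 35->13, 38->14, 42->15
Step 2: Rank sum for X: R1 = 1 + 2 + 3 + 4 + 5 + 6 + 7 + 10.5 = 38.5.
Step 3: U_X = R1 - n1(n1+1)/2 = 38.5 - 8*9/2 = 38.5 - 36 = 2.5.
       U_Y = n1*n2 - U_X = 56 - 2.5 = 53.5.
Step 4: Ties are present, so use the tie-corrected normal approximation (with continuity correction) for the p-value.
Step 5: p-value = 0.003782; compare to alpha = 0.1. reject H0.

U_X = 2.5, p = 0.003782, reject H0 at alpha = 0.1.


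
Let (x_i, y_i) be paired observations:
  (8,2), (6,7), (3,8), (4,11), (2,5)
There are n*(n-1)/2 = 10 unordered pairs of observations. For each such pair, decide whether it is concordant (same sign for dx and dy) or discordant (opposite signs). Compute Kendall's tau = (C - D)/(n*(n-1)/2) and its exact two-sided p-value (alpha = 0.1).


Step 1: Enumerate the 10 unordered pairs (i,j) with i<j and classify each by sign(x_j-x_i) * sign(y_j-y_i).
  (1,2):dx=-2,dy=+5->D; (1,3):dx=-5,dy=+6->D; (1,4):dx=-4,dy=+9->D; (1,5):dx=-6,dy=+3->D
  (2,3):dx=-3,dy=+1->D; (2,4):dx=-2,dy=+4->D; (2,5):dx=-4,dy=-2->C; (3,4):dx=+1,dy=+3->C
  (3,5):dx=-1,dy=-3->C; (4,5):dx=-2,dy=-6->C
Step 2: C = 4, D = 6, total pairs = 10.
Step 3: tau = (C - D)/(n(n-1)/2) = (4 - 6)/10 = -0.200000.
Step 4: Exact two-sided p-value (enumerate n! = 120 permutations of y under H0): p = 0.816667.
Step 5: alpha = 0.1. fail to reject H0.

tau_b = -0.2000 (C=4, D=6), p = 0.816667, fail to reject H0.


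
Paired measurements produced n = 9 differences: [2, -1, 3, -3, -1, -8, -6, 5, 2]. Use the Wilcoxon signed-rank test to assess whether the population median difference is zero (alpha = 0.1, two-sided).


Step 1: Drop any zero differences (none here) and take |d_i|.
|d| = [2, 1, 3, 3, 1, 8, 6, 5, 2]
Step 2: Midrank |d_i| (ties get averaged ranks).
ranks: |2|->3.5, |1|->1.5, |3|->5.5, |3|->5.5, |1|->1.5, |8|->9, |6|->8, |5|->7, |2|->3.5
Step 3: Attach original signs; sum ranks with positive sign and with negative sign.
W+ = 3.5 + 5.5 + 7 + 3.5 = 19.5
W- = 1.5 + 5.5 + 1.5 + 9 + 8 = 25.5
(Check: W+ + W- = 45 should equal n(n+1)/2 = 45.)
Step 4: Test statistic W = min(W+, W-) = 19.5.
Step 5: Ties in |d|, so use the tie-corrected normal approximation.
        E[W] = n(n+1)/4 = 9*10/4 = 22.5.
        Tie groups: |d|=1 (t=2), |d|=2 (t=2), |d|=3 (t=2); sum(t^3 - t) = 18.
        Var[W] = n(n+1)(2n+1)/24 - sum(t^3-t)/48 = 1710/24 - 18/48 = 70.875.
        z = (W - E[W]) / sqrt(Var[W]) = (19.5 - 22.5) / 8.4187 = -0.3563.
        Two-sided p = 2*Phi(z) = 0.721580.
Step 6: alpha = 0.1. fail to reject H0.

W+ = 19.5, W- = 25.5, W = min = 19.5, p = 0.721580, fail to reject H0.


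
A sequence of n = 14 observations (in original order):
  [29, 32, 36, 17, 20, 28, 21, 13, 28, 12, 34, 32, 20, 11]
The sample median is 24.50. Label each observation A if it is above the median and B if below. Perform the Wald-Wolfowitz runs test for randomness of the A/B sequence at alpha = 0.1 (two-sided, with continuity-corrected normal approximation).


Step 1: Compute median = 24.50; label A = above, B = below.
Labels in order: AAABBABBABAABB  (n_A = 7, n_B = 7)
Step 2: Count runs R = 8.
Step 3: Under H0 (random ordering), E[R] = 2*n_A*n_B/(n_A+n_B) + 1 = 2*7*7/14 + 1 = 8.0000.
        Var[R] = 2*n_A*n_B*(2*n_A*n_B - n_A - n_B) / ((n_A+n_B)^2 * (n_A+n_B-1)) = 8232/2548 = 3.2308.
        SD[R] = 1.7974.
Step 4: R = E[R], so z = 0 with no continuity correction.
Step 5: Two-sided p-value via normal approximation = 2*(1 - Phi(|z|)) = 1.000000.
Step 6: alpha = 0.1. fail to reject H0.

R = 8, z = 0.0000, p = 1.000000, fail to reject H0.


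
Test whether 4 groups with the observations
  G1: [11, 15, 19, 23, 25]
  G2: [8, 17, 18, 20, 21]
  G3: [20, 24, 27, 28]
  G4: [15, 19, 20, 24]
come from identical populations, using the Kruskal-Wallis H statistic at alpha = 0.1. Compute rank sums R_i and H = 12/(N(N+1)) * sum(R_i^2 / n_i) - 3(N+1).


Step 1: Combine all N = 18 observations and assign midranks.
sorted (value, group, rank): (8,G2,1), (11,G1,2), (15,G1,3.5), (15,G4,3.5), (17,G2,5), (18,G2,6), (19,G1,7.5), (19,G4,7.5), (20,G2,10), (20,G3,10), (20,G4,10), (21,G2,12), (23,G1,13), (24,G3,14.5), (24,G4,14.5), (25,G1,16), (27,G3,17), (28,G3,18)
Step 2: Sum ranks within each group.
R_1 = 42 (n_1 = 5)
R_2 = 34 (n_2 = 5)
R_3 = 59.5 (n_3 = 4)
R_4 = 35.5 (n_4 = 4)
Step 3: H = 12/(N(N+1)) * sum(R_i^2/n_i) - 3(N+1)
     = 12/(18*19) * (42^2/5 + 34^2/5 + 59.5^2/4 + 35.5^2/4) - 3*19
     = 0.035088 * 1784.12 - 57
     = 5.600877.
Step 4: Ties present; correction factor C = 1 - 42/(18^3 - 18) = 0.992776. Corrected H = 5.600877 / 0.992776 = 5.641632.
Step 5: Under H0, H ~ chi^2(3); p-value = 0.130409.
Step 6: alpha = 0.1. fail to reject H0.

H = 5.6416, df = 3, p = 0.130409, fail to reject H0.


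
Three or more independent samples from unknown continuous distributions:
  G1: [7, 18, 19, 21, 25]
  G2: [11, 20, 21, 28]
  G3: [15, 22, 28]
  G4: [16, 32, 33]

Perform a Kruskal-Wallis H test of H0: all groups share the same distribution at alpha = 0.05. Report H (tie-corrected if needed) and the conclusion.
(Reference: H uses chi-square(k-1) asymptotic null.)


Step 1: Combine all N = 15 observations and assign midranks.
sorted (value, group, rank): (7,G1,1), (11,G2,2), (15,G3,3), (16,G4,4), (18,G1,5), (19,G1,6), (20,G2,7), (21,G1,8.5), (21,G2,8.5), (22,G3,10), (25,G1,11), (28,G2,12.5), (28,G3,12.5), (32,G4,14), (33,G4,15)
Step 2: Sum ranks within each group.
R_1 = 31.5 (n_1 = 5)
R_2 = 30 (n_2 = 4)
R_3 = 25.5 (n_3 = 3)
R_4 = 33 (n_4 = 3)
Step 3: H = 12/(N(N+1)) * sum(R_i^2/n_i) - 3(N+1)
     = 12/(15*16) * (31.5^2/5 + 30^2/4 + 25.5^2/3 + 33^2/3) - 3*16
     = 0.050000 * 1003.2 - 48
     = 2.160000.
Step 4: Ties present; correction factor C = 1 - 12/(15^3 - 15) = 0.996429. Corrected H = 2.160000 / 0.996429 = 2.167742.
Step 5: Under H0, H ~ chi^2(3); p-value = 0.538330.
Step 6: alpha = 0.05. fail to reject H0.

H = 2.1677, df = 3, p = 0.538330, fail to reject H0.


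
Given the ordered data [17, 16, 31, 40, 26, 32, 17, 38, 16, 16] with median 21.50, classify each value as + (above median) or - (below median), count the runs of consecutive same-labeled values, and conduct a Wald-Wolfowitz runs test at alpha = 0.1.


Step 1: Compute median = 21.50; label A = above, B = below.
Labels in order: BBAAAABABB  (n_A = 5, n_B = 5)
Step 2: Count runs R = 5.
Step 3: Under H0 (random ordering), E[R] = 2*n_A*n_B/(n_A+n_B) + 1 = 2*5*5/10 + 1 = 6.0000.
        Var[R] = 2*n_A*n_B*(2*n_A*n_B - n_A - n_B) / ((n_A+n_B)^2 * (n_A+n_B-1)) = 2000/900 = 2.2222.
        SD[R] = 1.4907.
Step 4: Continuity-corrected z = (R + 0.5 - E[R]) / SD[R] = (5 + 0.5 - 6.0000) / 1.4907 = -0.3354.
Step 5: Two-sided p-value via normal approximation = 2*(1 - Phi(|z|)) = 0.737316.
Step 6: alpha = 0.1. fail to reject H0.

R = 5, z = -0.3354, p = 0.737316, fail to reject H0.


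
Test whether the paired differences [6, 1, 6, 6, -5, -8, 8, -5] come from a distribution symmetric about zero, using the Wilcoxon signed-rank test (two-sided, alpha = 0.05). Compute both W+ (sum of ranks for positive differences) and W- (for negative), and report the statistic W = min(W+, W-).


Step 1: Drop any zero differences (none here) and take |d_i|.
|d| = [6, 1, 6, 6, 5, 8, 8, 5]
Step 2: Midrank |d_i| (ties get averaged ranks).
ranks: |6|->5, |1|->1, |6|->5, |6|->5, |5|->2.5, |8|->7.5, |8|->7.5, |5|->2.5
Step 3: Attach original signs; sum ranks with positive sign and with negative sign.
W+ = 5 + 1 + 5 + 5 + 7.5 = 23.5
W- = 2.5 + 7.5 + 2.5 = 12.5
(Check: W+ + W- = 36 should equal n(n+1)/2 = 36.)
Step 4: Test statistic W = min(W+, W-) = 12.5.
Step 5: Ties in |d|, so use the tie-corrected normal approximation.
        E[W] = n(n+1)/4 = 8*9/4 = 18.
        Tie groups: |d|=5 (t=2), |d|=6 (t=3), |d|=8 (t=2); sum(t^3 - t) = 36.
        Var[W] = n(n+1)(2n+1)/24 - sum(t^3-t)/48 = 1224/24 - 36/48 = 50.25.
        z = (W - E[W]) / sqrt(Var[W]) = (12.5 - 18) / 7.0887 = -0.7759.
        Two-sided p = 2*Phi(z) = 0.437820.
Step 6: alpha = 0.05. fail to reject H0.

W+ = 23.5, W- = 12.5, W = min = 12.5, p = 0.437820, fail to reject H0.


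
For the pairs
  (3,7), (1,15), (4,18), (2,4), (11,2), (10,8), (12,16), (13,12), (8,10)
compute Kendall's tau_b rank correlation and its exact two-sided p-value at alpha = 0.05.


Step 1: Enumerate the 36 unordered pairs (i,j) with i<j and classify each by sign(x_j-x_i) * sign(y_j-y_i).
  (1,2):dx=-2,dy=+8->D; (1,3):dx=+1,dy=+11->C; (1,4):dx=-1,dy=-3->C; (1,5):dx=+8,dy=-5->D
  (1,6):dx=+7,dy=+1->C; (1,7):dx=+9,dy=+9->C; (1,8):dx=+10,dy=+5->C; (1,9):dx=+5,dy=+3->C
  (2,3):dx=+3,dy=+3->C; (2,4):dx=+1,dy=-11->D; (2,5):dx=+10,dy=-13->D; (2,6):dx=+9,dy=-7->D
  (2,7):dx=+11,dy=+1->C; (2,8):dx=+12,dy=-3->D; (2,9):dx=+7,dy=-5->D; (3,4):dx=-2,dy=-14->C
  (3,5):dx=+7,dy=-16->D; (3,6):dx=+6,dy=-10->D; (3,7):dx=+8,dy=-2->D; (3,8):dx=+9,dy=-6->D
  (3,9):dx=+4,dy=-8->D; (4,5):dx=+9,dy=-2->D; (4,6):dx=+8,dy=+4->C; (4,7):dx=+10,dy=+12->C
  (4,8):dx=+11,dy=+8->C; (4,9):dx=+6,dy=+6->C; (5,6):dx=-1,dy=+6->D; (5,7):dx=+1,dy=+14->C
  (5,8):dx=+2,dy=+10->C; (5,9):dx=-3,dy=+8->D; (6,7):dx=+2,dy=+8->C; (6,8):dx=+3,dy=+4->C
  (6,9):dx=-2,dy=+2->D; (7,8):dx=+1,dy=-4->D; (7,9):dx=-4,dy=-6->C; (8,9):dx=-5,dy=-2->C
Step 2: C = 19, D = 17, total pairs = 36.
Step 3: tau = (C - D)/(n(n-1)/2) = (19 - 17)/36 = 0.055556.
Step 4: Exact two-sided p-value (enumerate n! = 362880 permutations of y under H0): p = 0.919455.
Step 5: alpha = 0.05. fail to reject H0.

tau_b = 0.0556 (C=19, D=17), p = 0.919455, fail to reject H0.


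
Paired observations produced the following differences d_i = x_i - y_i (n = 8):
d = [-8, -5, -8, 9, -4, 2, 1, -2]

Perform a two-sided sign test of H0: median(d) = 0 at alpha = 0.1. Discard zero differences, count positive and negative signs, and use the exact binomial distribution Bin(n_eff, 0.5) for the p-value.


Step 1: Discard zero differences. Original n = 8; n_eff = number of nonzero differences = 8.
Nonzero differences (with sign): -8, -5, -8, +9, -4, +2, +1, -2
Step 2: Count signs: positive = 3, negative = 5.
Step 3: Under H0: P(positive) = 0.5, so the number of positives S ~ Bin(8, 0.5).
Step 4: Two-sided exact p-value = sum of Bin(8,0.5) probabilities at or below the observed probability = 0.726562.
Step 5: alpha = 0.1. fail to reject H0.

n_eff = 8, pos = 3, neg = 5, p = 0.726562, fail to reject H0.


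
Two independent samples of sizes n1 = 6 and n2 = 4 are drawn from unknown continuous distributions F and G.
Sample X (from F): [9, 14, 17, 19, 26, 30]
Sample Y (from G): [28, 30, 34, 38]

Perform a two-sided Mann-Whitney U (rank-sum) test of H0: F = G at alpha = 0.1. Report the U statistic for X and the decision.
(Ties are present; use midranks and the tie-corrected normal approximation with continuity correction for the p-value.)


Step 1: Combine and sort all 10 observations; assign midranks.
sorted (value, group): (9,X), (14,X), (17,X), (19,X), (26,X), (28,Y), (30,X), (30,Y), (34,Y), (38,Y)
ranks: 9->1, 14->2, 17->3, 19->4, 26->5, 28->6, 30->7.5, 30->7.5, 34->9, 38->10
Step 2: Rank sum for X: R1 = 1 + 2 + 3 + 4 + 5 + 7.5 = 22.5.
Step 3: U_X = R1 - n1(n1+1)/2 = 22.5 - 6*7/2 = 22.5 - 21 = 1.5.
       U_Y = n1*n2 - U_X = 24 - 1.5 = 22.5.
Step 4: Ties are present, so use the tie-corrected normal approximation (with continuity correction) for the p-value.
Step 5: p-value = 0.032476; compare to alpha = 0.1. reject H0.

U_X = 1.5, p = 0.032476, reject H0 at alpha = 0.1.


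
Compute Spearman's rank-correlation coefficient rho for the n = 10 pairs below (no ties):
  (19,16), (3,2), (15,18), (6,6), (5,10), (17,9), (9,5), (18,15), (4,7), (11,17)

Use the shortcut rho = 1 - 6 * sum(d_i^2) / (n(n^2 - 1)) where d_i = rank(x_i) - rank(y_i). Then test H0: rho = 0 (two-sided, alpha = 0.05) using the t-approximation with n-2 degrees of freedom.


Step 1: Rank x and y separately (midranks; no ties here).
rank(x): 19->10, 3->1, 15->7, 6->4, 5->3, 17->8, 9->5, 18->9, 4->2, 11->6
rank(y): 16->8, 2->1, 18->10, 6->3, 10->6, 9->5, 5->2, 15->7, 7->4, 17->9
Step 2: d_i = R_x(i) - R_y(i); compute d_i^2.
  (10-8)^2=4, (1-1)^2=0, (7-10)^2=9, (4-3)^2=1, (3-6)^2=9, (8-5)^2=9, (5-2)^2=9, (9-7)^2=4, (2-4)^2=4, (6-9)^2=9
sum(d^2) = 58.
Step 3: rho = 1 - 6*58 / (10*(10^2 - 1)) = 1 - 348/990 = 0.648485.
Step 4: Under H0, t = rho * sqrt((n-2)/(1-rho^2)) = 2.4095 ~ t(8).
Step 5: Two-sided p-value from the t-distribution with 8 df = 0.042540.
Step 6: alpha = 0.05. reject H0.

rho = 0.6485, p = 0.042540, reject H0 at alpha = 0.05.


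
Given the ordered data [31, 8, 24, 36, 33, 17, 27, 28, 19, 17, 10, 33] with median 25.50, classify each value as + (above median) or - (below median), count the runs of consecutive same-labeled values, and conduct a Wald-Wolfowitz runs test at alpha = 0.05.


Step 1: Compute median = 25.50; label A = above, B = below.
Labels in order: ABBAABAABBBA  (n_A = 6, n_B = 6)
Step 2: Count runs R = 7.
Step 3: Under H0 (random ordering), E[R] = 2*n_A*n_B/(n_A+n_B) + 1 = 2*6*6/12 + 1 = 7.0000.
        Var[R] = 2*n_A*n_B*(2*n_A*n_B - n_A - n_B) / ((n_A+n_B)^2 * (n_A+n_B-1)) = 4320/1584 = 2.7273.
        SD[R] = 1.6514.
Step 4: R = E[R], so z = 0 with no continuity correction.
Step 5: Two-sided p-value via normal approximation = 2*(1 - Phi(|z|)) = 1.000000.
Step 6: alpha = 0.05. fail to reject H0.

R = 7, z = 0.0000, p = 1.000000, fail to reject H0.


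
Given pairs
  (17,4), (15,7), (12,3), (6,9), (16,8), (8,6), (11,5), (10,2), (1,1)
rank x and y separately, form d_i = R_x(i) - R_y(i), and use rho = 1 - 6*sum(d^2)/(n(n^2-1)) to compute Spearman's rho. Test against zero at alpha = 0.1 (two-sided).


Step 1: Rank x and y separately (midranks; no ties here).
rank(x): 17->9, 15->7, 12->6, 6->2, 16->8, 8->3, 11->5, 10->4, 1->1
rank(y): 4->4, 7->7, 3->3, 9->9, 8->8, 6->6, 5->5, 2->2, 1->1
Step 2: d_i = R_x(i) - R_y(i); compute d_i^2.
  (9-4)^2=25, (7-7)^2=0, (6-3)^2=9, (2-9)^2=49, (8-8)^2=0, (3-6)^2=9, (5-5)^2=0, (4-2)^2=4, (1-1)^2=0
sum(d^2) = 96.
Step 3: rho = 1 - 6*96 / (9*(9^2 - 1)) = 1 - 576/720 = 0.200000.
Step 4: Under H0, t = rho * sqrt((n-2)/(1-rho^2)) = 0.5401 ~ t(7).
Step 5: Two-sided p-value from the t-distribution with 7 df = 0.605901.
Step 6: alpha = 0.1. fail to reject H0.

rho = 0.2000, p = 0.605901, fail to reject H0 at alpha = 0.1.


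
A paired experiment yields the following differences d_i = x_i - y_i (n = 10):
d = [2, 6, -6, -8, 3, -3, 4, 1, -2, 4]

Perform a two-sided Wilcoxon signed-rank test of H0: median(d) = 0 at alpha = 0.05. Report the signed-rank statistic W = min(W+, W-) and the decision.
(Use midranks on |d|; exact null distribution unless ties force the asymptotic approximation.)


Step 1: Drop any zero differences (none here) and take |d_i|.
|d| = [2, 6, 6, 8, 3, 3, 4, 1, 2, 4]
Step 2: Midrank |d_i| (ties get averaged ranks).
ranks: |2|->2.5, |6|->8.5, |6|->8.5, |8|->10, |3|->4.5, |3|->4.5, |4|->6.5, |1|->1, |2|->2.5, |4|->6.5
Step 3: Attach original signs; sum ranks with positive sign and with negative sign.
W+ = 2.5 + 8.5 + 4.5 + 6.5 + 1 + 6.5 = 29.5
W- = 8.5 + 10 + 4.5 + 2.5 = 25.5
(Check: W+ + W- = 55 should equal n(n+1)/2 = 55.)
Step 4: Test statistic W = min(W+, W-) = 25.5.
Step 5: Ties in |d|, so use the tie-corrected normal approximation.
        E[W] = n(n+1)/4 = 10*11/4 = 27.5.
        Tie groups: |d|=2 (t=2), |d|=3 (t=2), |d|=4 (t=2), |d|=6 (t=2); sum(t^3 - t) = 24.
        Var[W] = n(n+1)(2n+1)/24 - sum(t^3-t)/48 = 2310/24 - 24/48 = 95.75.
        z = (W - E[W]) / sqrt(Var[W]) = (25.5 - 27.5) / 9.7852 = -0.2044.
        Two-sided p = 2*Phi(z) = 0.838048.
Step 6: alpha = 0.05. fail to reject H0.

W+ = 29.5, W- = 25.5, W = min = 25.5, p = 0.838048, fail to reject H0.
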